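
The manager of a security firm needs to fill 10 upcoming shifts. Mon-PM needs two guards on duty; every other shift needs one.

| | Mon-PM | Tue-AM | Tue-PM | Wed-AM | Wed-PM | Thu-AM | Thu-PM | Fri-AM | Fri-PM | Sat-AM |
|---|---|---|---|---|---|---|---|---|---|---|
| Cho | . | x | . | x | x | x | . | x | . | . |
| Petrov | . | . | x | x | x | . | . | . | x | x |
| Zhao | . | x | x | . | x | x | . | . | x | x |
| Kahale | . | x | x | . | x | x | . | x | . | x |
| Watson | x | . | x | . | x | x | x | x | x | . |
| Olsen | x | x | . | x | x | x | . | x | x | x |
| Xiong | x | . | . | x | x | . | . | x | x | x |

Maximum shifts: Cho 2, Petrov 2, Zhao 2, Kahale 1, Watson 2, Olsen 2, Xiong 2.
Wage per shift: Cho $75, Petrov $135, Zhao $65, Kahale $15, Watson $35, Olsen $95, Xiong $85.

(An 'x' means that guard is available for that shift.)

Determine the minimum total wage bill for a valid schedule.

Thu-PM can only be covered by Watson, so that assignment is forced.
Picking the cheapest available guard for each shift independently would cost $355, but that ignores the shift limits.
An optimal schedule: Mon-PM→Watson+Xiong, Tue-AM→Kahale, Tue-PM→Zhao, Wed-AM→Cho, Wed-PM→Olsen, Thu-AM→Zhao, Thu-PM→Watson, Fri-AM→Cho, Fri-PM→Xiong, Sat-AM→Olsen.
Total: 35 + 85 + 15 + 65 + 75 + 95 + 65 + 35 + 75 + 85 + 95 = $725.

$725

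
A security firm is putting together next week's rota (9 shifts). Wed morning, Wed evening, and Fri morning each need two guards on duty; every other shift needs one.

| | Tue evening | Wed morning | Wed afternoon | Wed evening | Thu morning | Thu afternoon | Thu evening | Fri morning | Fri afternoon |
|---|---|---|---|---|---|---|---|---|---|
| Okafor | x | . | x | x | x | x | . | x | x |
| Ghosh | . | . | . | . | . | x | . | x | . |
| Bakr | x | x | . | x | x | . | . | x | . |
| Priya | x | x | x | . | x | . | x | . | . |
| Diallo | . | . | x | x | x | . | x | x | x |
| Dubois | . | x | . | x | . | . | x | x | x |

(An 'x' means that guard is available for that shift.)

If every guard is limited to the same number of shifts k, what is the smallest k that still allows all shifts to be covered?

With 6 guards and 12 worker-slots to fill, someone must work at least ⌈12/6⌉ = 2 shifts, so k ≥ 2.
k = 2 works: Tue evening→Okafor, Wed morning→Bakr+Priya, Wed afternoon→Okafor, Wed evening→Diallo+Dubois, Thu morning→Bakr, Thu afternoon→Ghosh, Thu evening→Priya, Fri morning→Ghosh+Dubois, Fri afternoon→Diallo.
Loads: Okafor 2, Ghosh 2, Bakr 2, Priya 2, Diallo 2, Dubois 2 — all ≤ 2.

2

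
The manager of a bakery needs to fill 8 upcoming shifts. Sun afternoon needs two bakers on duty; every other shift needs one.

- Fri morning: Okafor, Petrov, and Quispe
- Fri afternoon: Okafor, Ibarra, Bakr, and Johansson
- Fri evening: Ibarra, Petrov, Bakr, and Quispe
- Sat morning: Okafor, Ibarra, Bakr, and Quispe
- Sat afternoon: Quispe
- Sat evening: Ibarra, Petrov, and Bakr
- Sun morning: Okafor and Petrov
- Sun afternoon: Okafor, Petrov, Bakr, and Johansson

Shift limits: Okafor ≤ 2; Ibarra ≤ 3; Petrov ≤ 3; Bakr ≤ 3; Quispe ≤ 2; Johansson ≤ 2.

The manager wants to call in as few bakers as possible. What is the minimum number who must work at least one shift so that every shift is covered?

9 slots to fill and no one can take more than 3, so at least ⌈9/3⌉ = 3 bakers are needed.
No set of 3 bakers can cover every shift (each such set leaves at least one shift with no one available or exceeds a cap).
Okafor, Ibarra, Petrov, and Quispe alone can cover everything: Fri morning→Petrov, Fri afternoon→Okafor, Fri evening→Ibarra, Sat morning→Ibarra, Sat afternoon→Quispe, Sat evening→Ibarra, Sun morning→Petrov, Sun afternoon→Okafor+Petrov.

4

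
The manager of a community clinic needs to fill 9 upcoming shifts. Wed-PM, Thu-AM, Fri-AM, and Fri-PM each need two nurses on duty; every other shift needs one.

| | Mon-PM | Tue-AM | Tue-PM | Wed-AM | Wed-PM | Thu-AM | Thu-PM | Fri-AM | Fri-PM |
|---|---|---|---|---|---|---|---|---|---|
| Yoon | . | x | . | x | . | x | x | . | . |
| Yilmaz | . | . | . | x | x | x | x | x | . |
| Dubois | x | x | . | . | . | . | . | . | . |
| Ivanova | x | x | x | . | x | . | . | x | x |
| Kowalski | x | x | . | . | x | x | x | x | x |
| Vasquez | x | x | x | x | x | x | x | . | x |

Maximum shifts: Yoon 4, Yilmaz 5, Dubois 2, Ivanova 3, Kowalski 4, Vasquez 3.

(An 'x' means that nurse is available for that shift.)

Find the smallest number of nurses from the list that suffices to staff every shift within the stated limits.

4

13 slots to fill and no one can take more than 5, so at least ⌈13/5⌉ = 3 nurses are needed.
No set of 3 nurses can cover every shift (each such set leaves at least one shift with no one available or exceeds a cap).
Yoon, Yilmaz, Ivanova, and Kowalski alone can cover everything: Mon-PM→Ivanova, Tue-AM→Yoon, Tue-PM→Ivanova, Wed-AM→Yoon, Wed-PM→Yilmaz+Kowalski, Thu-AM→Yoon+Yilmaz, Thu-PM→Yoon, Fri-AM→Yilmaz+Kowalski, Fri-PM→Ivanova+Kowalski.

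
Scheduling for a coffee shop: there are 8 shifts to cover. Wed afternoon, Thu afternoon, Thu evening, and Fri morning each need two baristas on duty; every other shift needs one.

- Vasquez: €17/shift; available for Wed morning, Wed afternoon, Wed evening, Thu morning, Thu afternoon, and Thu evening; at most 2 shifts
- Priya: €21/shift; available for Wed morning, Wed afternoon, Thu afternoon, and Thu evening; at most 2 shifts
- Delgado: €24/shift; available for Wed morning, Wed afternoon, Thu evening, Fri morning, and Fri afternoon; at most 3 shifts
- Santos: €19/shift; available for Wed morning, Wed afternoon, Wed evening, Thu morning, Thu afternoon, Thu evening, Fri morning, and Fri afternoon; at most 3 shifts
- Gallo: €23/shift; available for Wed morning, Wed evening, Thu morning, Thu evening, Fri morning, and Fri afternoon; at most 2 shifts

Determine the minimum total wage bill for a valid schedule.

€251

Picking the cheapest available barista for each shift independently would cost €220, but that ignores the shift limits.
An optimal schedule: Wed morning→Gallo, Wed afternoon→Priya+Delgado, Wed evening→Vasquez, Thu morning→Vasquez, Thu afternoon→Priya+Santos, Thu evening→Santos+Gallo, Fri morning→Delgado+Santos, Fri afternoon→Delgado.
Total: 23 + 21 + 24 + 17 + 17 + 21 + 19 + 19 + 23 + 24 + 19 + 24 = €251.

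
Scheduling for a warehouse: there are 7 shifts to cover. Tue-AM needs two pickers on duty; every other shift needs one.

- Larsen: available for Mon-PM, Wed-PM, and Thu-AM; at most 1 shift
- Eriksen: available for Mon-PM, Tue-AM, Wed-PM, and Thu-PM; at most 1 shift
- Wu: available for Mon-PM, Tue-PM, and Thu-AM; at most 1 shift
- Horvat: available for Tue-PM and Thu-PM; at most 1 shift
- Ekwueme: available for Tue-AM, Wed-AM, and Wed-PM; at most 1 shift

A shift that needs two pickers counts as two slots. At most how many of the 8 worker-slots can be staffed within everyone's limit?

Total capacity across all pickers is 1+1+1+1+1 = 5, and 8 slots are needed, so at most 5 can be filled.
An assignment achieving 5: Tue-AM→Eriksen, Tue-PM→Wu, Wed-AM→Ekwueme, Thu-AM→Larsen, Thu-PM→Horvat.
Loads: Larsen 1/1, Eriksen 1/1, Wu 1/1, Horvat 1/1, Ekwueme 1/1.

5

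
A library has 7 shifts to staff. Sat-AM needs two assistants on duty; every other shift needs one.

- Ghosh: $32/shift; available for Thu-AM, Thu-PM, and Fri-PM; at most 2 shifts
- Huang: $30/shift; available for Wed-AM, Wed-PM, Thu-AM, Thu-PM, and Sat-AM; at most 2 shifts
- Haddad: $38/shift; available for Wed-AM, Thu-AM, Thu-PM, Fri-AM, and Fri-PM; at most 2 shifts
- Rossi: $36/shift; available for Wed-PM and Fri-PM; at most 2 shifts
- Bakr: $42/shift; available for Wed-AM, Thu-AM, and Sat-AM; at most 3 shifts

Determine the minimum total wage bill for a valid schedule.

Fri-AM can only be covered by Haddad, so that assignment is forced.
Sat-AM can only be covered by Huang and Bakr, so that assignment is forced.
Picking the cheapest available assistant for each shift independently would cost $262, but that ignores the shift limits.
An optimal schedule: Wed-AM→Huang, Wed-PM→Rossi, Thu-AM→Ghosh, Thu-PM→Ghosh, Fri-AM→Haddad, Fri-PM→Rossi, Sat-AM→Huang+Bakr.
Total: 30 + 36 + 32 + 32 + 38 + 36 + 30 + 42 = $276.

$276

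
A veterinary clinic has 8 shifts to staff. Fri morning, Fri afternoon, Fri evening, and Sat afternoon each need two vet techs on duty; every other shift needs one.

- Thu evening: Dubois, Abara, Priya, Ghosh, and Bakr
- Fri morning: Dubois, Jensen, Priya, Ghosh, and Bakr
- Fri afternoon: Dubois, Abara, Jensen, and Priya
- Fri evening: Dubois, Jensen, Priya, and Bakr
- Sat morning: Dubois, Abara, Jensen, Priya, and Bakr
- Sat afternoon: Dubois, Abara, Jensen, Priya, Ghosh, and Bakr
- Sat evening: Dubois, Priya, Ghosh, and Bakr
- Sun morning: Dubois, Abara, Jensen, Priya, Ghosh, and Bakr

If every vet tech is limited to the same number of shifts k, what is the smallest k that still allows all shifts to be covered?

With 6 vet techs and 12 worker-slots to fill, someone must work at least ⌈12/6⌉ = 2 shifts, so k ≥ 2.
k = 2 works: Thu evening→Dubois, Fri morning→Ghosh+Bakr, Fri afternoon→Abara+Jensen, Fri evening→Jensen+Priya, Sat morning→Abara, Sat afternoon→Ghosh+Bakr, Sat evening→Dubois, Sun morning→Priya.
Loads: Dubois 2, Abara 2, Jensen 2, Priya 2, Ghosh 2, Bakr 2 — all ≤ 2.

2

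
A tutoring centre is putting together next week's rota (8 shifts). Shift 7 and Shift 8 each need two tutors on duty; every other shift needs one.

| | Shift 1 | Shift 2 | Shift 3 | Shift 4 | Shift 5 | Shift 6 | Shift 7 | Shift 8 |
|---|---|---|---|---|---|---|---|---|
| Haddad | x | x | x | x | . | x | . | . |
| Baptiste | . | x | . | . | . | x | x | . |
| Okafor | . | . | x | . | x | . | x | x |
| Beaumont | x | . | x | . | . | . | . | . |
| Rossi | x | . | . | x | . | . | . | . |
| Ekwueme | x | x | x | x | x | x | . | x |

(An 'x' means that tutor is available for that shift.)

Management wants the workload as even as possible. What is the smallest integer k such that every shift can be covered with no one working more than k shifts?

2

With 6 tutors and 10 worker-slots to fill, someone must work at least ⌈10/6⌉ = 2 shifts, so k ≥ 2.
k = 2 works: Shift 1→Beaumont, Shift 2→Haddad, Shift 3→Beaumont, Shift 4→Haddad, Shift 5→Ekwueme, Shift 6→Baptiste, Shift 7→Baptiste+Okafor, Shift 8→Okafor+Ekwueme.
Loads: Haddad 2, Baptiste 2, Okafor 2, Beaumont 2, Rossi 0, Ekwueme 2 — all ≤ 2.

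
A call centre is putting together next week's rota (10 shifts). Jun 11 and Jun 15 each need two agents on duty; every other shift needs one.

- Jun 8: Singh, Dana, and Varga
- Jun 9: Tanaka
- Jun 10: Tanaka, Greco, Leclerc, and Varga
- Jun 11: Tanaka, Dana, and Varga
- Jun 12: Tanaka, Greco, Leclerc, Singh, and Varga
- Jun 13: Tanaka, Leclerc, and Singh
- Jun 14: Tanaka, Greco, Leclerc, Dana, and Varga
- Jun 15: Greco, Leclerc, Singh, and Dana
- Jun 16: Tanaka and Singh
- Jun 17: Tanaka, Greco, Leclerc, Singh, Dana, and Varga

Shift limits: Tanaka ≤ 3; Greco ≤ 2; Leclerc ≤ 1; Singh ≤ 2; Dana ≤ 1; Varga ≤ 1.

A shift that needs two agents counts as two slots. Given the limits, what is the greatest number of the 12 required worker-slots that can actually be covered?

10

Total capacity across all agents is 3+2+1+2+1+1 = 10, and 12 slots are needed, so at most 10 can be filled.
An assignment achieving 10: Jun 8→Singh, Jun 9→Tanaka, Jun 10→Greco, Jun 11→Tanaka+Dana, Jun 12→Varga, Jun 13→Leclerc, Jun 15→Greco+Singh, Jun 16→Tanaka.
Loads: Tanaka 3/3, Greco 2/2, Leclerc 1/1, Singh 2/2, Dana 1/1, Varga 1/1.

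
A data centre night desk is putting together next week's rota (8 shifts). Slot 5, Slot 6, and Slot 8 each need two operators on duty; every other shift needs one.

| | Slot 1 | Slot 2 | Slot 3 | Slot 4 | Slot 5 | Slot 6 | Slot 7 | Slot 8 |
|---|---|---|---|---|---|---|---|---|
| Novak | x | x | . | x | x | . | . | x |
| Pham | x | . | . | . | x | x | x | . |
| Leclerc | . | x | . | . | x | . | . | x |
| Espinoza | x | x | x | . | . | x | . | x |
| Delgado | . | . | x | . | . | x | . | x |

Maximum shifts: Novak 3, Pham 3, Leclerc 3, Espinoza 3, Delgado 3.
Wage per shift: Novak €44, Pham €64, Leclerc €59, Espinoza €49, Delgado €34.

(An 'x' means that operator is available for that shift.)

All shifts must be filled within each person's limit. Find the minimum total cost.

€504

Slot 4 can only be covered by Novak, so that assignment is forced.
Slot 7 can only be covered by Pham, so that assignment is forced.
Picking the cheapest available operator for each shift independently would cost €494, but that ignores the shift limits.
An optimal schedule: Slot 1→Novak, Slot 2→Espinoza, Slot 3→Delgado, Slot 4→Novak, Slot 5→Novak+Leclerc, Slot 6→Delgado+Espinoza, Slot 7→Pham, Slot 8→Delgado+Espinoza.
Total: 44 + 49 + 34 + 44 + 44 + 59 + 34 + 49 + 64 + 34 + 49 = €504.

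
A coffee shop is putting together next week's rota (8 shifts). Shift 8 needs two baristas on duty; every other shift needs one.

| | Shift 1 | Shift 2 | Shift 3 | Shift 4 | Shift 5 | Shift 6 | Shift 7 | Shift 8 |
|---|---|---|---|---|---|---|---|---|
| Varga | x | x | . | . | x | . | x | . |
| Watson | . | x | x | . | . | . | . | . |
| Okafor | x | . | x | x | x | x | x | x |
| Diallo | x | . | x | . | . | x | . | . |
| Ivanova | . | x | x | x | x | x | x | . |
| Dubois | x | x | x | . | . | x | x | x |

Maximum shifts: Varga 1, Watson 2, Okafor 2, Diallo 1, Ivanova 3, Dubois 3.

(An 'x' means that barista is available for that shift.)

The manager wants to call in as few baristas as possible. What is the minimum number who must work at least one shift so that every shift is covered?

9 slots to fill and no one can take more than 3, so at least ⌈9/3⌉ = 3 baristas are needed.
Any 3 baristas together have capacity at most 3+3+2 = 8 < 9 slots, so 3 can never suffice.
Varga, Okafor, Ivanova, and Dubois alone can cover everything: Shift 1→Varga, Shift 2→Ivanova, Shift 3→Ivanova, Shift 4→Okafor, Shift 5→Ivanova, Shift 6→Dubois, Shift 7→Dubois, Shift 8→Okafor+Dubois.

4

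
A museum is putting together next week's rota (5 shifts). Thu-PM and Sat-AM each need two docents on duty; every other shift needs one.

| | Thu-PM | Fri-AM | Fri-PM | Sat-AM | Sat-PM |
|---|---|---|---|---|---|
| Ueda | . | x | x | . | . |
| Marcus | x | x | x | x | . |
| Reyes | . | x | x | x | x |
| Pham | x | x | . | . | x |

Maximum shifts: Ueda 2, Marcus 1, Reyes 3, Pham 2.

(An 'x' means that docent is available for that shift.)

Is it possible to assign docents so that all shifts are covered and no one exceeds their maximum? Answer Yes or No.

Total capacity is 8 and 7 slots are needed, so capacity alone doesn't rule it out.
Shifts {Thu-PM, Sat-AM} need 4 worker-slots in total, but the docents available for any of those shifts (Marcus, Reyes, and Pham) can supply at most 3 among them. So no valid schedule exists.

No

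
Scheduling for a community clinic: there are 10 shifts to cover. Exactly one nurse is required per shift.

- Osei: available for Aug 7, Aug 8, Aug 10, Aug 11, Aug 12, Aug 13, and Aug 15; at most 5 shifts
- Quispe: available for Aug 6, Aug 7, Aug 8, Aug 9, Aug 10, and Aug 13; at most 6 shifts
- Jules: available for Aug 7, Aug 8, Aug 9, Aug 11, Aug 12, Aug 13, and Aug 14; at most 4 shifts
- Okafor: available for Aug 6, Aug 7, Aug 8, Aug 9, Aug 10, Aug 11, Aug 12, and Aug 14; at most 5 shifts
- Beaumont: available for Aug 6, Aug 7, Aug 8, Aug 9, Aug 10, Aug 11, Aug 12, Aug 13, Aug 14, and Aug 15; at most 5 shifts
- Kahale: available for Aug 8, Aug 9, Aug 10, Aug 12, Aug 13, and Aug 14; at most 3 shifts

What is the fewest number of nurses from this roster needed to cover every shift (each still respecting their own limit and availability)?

2

10 slots to fill and no one can take more than 6, so at least ⌈10/6⌉ = 2 nurses are needed.
Osei and Okafor alone can cover everything: Aug 6→Okafor, Aug 7→Osei, Aug 8→Osei, Aug 9→Okafor, Aug 10→Osei, Aug 11→Okafor, Aug 12→Okafor, Aug 13→Osei, Aug 14→Okafor, Aug 15→Osei.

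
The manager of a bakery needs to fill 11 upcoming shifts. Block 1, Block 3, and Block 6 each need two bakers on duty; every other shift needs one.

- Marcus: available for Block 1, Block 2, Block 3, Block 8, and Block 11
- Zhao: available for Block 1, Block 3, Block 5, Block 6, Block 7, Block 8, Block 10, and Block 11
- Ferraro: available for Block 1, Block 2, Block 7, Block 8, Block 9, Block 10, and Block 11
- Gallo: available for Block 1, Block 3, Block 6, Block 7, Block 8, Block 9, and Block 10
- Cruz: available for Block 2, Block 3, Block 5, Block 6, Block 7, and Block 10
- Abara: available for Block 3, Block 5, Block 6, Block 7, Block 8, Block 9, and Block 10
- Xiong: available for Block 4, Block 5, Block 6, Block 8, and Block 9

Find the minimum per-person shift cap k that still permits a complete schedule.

With 7 bakers and 14 worker-slots to fill, someone must work at least ⌈14/7⌉ = 2 shifts, so k ≥ 2.
k = 2 works: Block 1→Ferraro+Gallo, Block 2→Marcus, Block 3→Cruz+Abara, Block 4→Xiong, Block 5→Zhao, Block 6→Cruz+Xiong, Block 7→Zhao, Block 8→Abara, Block 9→Ferraro, Block 10→Gallo, Block 11→Marcus.
Loads: Marcus 2, Zhao 2, Ferraro 2, Gallo 2, Cruz 2, Abara 2, Xiong 2 — all ≤ 2.

2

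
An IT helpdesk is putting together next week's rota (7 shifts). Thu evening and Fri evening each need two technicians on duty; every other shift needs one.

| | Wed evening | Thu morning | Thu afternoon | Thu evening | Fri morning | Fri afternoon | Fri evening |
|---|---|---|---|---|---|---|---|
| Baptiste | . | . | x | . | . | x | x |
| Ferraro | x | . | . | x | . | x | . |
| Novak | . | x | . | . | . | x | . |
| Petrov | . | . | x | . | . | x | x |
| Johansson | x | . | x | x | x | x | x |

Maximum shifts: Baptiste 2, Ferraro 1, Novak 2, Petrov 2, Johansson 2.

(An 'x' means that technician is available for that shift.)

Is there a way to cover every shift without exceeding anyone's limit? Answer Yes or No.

Total capacity is 9 and 9 slots are needed, so capacity alone doesn't rule it out.
Shifts {Wed evening, Thu evening, Fri morning} need 4 worker-slots in total, but the technicians available for any of those shifts (Ferraro and Johansson) can supply at most 3 among them. So no valid schedule exists.

No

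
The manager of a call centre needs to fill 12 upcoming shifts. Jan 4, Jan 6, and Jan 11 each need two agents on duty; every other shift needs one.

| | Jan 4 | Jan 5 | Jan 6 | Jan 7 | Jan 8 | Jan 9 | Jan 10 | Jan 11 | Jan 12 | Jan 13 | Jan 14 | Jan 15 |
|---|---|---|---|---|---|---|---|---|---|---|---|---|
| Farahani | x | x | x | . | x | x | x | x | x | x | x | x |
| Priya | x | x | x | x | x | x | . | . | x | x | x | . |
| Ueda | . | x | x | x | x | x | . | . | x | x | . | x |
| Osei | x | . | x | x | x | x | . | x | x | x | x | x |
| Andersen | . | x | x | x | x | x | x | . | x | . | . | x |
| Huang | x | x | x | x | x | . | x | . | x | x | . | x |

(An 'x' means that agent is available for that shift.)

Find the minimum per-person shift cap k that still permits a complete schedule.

With 6 agents and 15 worker-slots to fill, someone must work at least ⌈15/6⌉ = 3 shifts, so k ≥ 3.
k = 3 works: Jan 4→Osei+Huang, Jan 5→Priya, Jan 6→Andersen+Huang, Jan 7→Priya, Jan 8→Ueda, Jan 9→Priya, Jan 10→Farahani, Jan 11→Farahani+Osei, Jan 12→Osei, Jan 13→Ueda, Jan 14→Farahani, Jan 15→Ueda.
Loads: Farahani 3, Priya 3, Ueda 3, Osei 3, Andersen 1, Huang 2 — all ≤ 3.

3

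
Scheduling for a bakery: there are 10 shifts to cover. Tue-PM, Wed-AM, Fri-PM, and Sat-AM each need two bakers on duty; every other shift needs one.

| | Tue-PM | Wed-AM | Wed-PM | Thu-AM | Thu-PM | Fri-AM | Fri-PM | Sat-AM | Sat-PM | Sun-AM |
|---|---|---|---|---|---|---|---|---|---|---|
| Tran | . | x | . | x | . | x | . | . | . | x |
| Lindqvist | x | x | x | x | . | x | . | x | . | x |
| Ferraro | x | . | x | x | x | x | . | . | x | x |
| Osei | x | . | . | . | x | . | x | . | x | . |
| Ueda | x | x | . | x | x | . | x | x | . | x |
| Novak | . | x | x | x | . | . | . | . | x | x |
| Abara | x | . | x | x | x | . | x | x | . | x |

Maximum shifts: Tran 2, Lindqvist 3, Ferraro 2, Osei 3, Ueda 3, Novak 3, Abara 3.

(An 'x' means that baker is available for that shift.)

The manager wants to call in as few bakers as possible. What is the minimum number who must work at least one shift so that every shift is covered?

14 slots to fill and no one can take more than 3, so at least ⌈14/3⌉ = 5 bakers are needed.
Tran, Lindqvist, Osei, Ueda, and Novak alone can cover everything: Tue-PM→Lindqvist+Ueda, Wed-AM→Tran+Novak, Wed-PM→Lindqvist, Thu-AM→Novak, Thu-PM→Osei, Fri-AM→Tran, Fri-PM→Osei+Ueda, Sat-AM→Lindqvist+Ueda, Sat-PM→Osei, Sun-AM→Novak.

5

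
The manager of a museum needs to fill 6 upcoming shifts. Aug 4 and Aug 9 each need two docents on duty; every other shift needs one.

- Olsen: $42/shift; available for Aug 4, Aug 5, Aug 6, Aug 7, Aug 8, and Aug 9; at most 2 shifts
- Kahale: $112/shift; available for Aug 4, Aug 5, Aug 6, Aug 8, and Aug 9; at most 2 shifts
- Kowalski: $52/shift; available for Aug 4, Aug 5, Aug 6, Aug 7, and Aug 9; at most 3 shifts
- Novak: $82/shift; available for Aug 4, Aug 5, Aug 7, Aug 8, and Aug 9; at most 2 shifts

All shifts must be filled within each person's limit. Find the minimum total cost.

$516

Picking the cheapest available docent for each shift independently would cost $356, but that ignores the shift limits.
An optimal schedule: Aug 4→Kowalski+Novak, Aug 5→Kowalski, Aug 6→Olsen, Aug 7→Olsen, Aug 8→Novak, Aug 9→Kowalski+Kahale.
Total: 52 + 82 + 52 + 42 + 42 + 82 + 52 + 112 = $516.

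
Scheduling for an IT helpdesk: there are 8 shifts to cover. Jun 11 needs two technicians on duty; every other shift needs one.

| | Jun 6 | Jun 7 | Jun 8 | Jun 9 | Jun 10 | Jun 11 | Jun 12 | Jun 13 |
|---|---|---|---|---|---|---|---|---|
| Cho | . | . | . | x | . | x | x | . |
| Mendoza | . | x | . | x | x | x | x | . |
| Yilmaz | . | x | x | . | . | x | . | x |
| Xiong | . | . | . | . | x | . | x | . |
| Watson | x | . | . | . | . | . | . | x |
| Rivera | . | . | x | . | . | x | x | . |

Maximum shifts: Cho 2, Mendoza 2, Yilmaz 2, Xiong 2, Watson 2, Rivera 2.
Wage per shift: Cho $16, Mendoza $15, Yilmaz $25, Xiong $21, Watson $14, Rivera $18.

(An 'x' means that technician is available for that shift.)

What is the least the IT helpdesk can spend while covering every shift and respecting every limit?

$147

Jun 6 can only be covered by Watson, so that assignment is forced.
Picking the cheapest available technician for each shift independently would cost $137, but that ignores the shift limits.
An optimal schedule: Jun 6→Watson, Jun 7→Mendoza, Jun 8→Rivera, Jun 9→Mendoza, Jun 10→Xiong, Jun 11→Cho+Rivera, Jun 12→Cho, Jun 13→Watson.
Total: 14 + 15 + 18 + 15 + 21 + 16 + 18 + 16 + 14 = $147.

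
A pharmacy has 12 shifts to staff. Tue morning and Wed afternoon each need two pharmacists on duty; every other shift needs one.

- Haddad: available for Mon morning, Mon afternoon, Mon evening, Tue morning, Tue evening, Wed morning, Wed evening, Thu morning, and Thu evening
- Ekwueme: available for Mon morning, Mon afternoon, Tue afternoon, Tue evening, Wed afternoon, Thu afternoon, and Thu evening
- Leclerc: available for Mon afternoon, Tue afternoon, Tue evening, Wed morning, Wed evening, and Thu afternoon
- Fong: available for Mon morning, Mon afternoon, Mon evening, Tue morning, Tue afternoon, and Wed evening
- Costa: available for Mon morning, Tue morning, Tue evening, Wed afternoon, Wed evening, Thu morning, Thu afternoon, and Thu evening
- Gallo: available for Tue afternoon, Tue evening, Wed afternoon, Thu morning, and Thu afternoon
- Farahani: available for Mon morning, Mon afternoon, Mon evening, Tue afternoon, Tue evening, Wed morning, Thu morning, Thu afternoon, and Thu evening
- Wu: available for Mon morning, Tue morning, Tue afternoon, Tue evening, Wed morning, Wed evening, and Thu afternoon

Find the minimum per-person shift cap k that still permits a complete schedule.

With 8 pharmacists and 14 worker-slots to fill, someone must work at least ⌈14/8⌉ = 2 shifts, so k ≥ 2.
k = 2 works: Mon morning→Fong, Mon afternoon→Leclerc, Mon evening→Haddad, Tue morning→Fong+Wu, Tue afternoon→Gallo, Tue evening→Farahani, Wed morning→Haddad, Wed afternoon→Ekwueme+Costa, Wed evening→Leclerc, Thu morning→Costa, Thu afternoon→Gallo, Thu evening→Ekwueme.
Loads: Haddad 2, Ekwueme 2, Leclerc 2, Fong 2, Costa 2, Gallo 2, Farahani 1, Wu 1 — all ≤ 2.

2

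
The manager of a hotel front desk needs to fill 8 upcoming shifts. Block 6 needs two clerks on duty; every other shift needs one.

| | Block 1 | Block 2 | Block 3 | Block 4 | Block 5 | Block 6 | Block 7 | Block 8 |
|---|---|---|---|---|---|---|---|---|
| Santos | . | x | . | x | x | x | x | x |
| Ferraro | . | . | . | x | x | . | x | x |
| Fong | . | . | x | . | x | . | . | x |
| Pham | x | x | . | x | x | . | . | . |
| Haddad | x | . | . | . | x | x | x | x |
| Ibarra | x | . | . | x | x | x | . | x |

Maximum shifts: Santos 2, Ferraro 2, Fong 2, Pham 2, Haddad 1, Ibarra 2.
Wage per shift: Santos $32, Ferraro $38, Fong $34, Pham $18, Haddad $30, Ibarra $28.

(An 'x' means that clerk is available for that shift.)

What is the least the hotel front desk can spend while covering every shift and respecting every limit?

$254

Block 3 can only be covered by Fong, so that assignment is forced.
Picking the cheapest available clerk for each shift independently would cost $222, but that ignores the shift limits.
An optimal schedule: Block 1→Pham, Block 2→Pham, Block 3→Fong, Block 4→Ibarra, Block 5→Fong, Block 6→Ibarra+Haddad, Block 7→Santos, Block 8→Santos.
Total: 18 + 18 + 34 + 28 + 34 + 28 + 30 + 32 + 32 = $254.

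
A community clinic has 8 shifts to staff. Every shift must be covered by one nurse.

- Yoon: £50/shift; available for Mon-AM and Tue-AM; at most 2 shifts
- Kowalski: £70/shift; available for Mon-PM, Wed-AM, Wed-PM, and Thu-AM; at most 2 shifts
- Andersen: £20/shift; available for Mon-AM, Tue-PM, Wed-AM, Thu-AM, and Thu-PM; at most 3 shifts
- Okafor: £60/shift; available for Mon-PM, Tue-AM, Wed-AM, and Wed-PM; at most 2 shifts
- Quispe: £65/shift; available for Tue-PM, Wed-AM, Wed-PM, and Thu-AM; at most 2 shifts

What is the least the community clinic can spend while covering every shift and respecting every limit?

Thu-PM can only be covered by Andersen, so that assignment is forced.
Picking the cheapest available nurse for each shift independently would cost £270, but that ignores the shift limits.
An optimal schedule: Mon-AM→Yoon, Mon-PM→Okafor, Tue-AM→Yoon, Tue-PM→Andersen, Wed-AM→Quispe, Wed-PM→Okafor, Thu-AM→Andersen, Thu-PM→Andersen.
Total: 50 + 60 + 50 + 20 + 65 + 60 + 20 + 20 = £345.

£345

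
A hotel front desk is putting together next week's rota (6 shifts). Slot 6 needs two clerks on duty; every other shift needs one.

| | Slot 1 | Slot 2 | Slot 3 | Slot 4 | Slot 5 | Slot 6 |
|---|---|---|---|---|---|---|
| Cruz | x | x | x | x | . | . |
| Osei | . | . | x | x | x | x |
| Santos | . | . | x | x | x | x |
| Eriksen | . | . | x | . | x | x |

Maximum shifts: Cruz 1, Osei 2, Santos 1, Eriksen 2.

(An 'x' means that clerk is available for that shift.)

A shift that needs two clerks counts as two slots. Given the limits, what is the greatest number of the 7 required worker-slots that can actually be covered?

Total capacity across all clerks is 1+2+1+2 = 6, and 7 slots are needed, so at most 6 can be filled.
An assignment achieving 6: Slot 1→Cruz, Slot 3→Eriksen, Slot 4→Osei, Slot 5→Osei, Slot 6→Santos+Eriksen.
Loads: Cruz 1/1, Osei 2/2, Santos 1/1, Eriksen 2/2.

6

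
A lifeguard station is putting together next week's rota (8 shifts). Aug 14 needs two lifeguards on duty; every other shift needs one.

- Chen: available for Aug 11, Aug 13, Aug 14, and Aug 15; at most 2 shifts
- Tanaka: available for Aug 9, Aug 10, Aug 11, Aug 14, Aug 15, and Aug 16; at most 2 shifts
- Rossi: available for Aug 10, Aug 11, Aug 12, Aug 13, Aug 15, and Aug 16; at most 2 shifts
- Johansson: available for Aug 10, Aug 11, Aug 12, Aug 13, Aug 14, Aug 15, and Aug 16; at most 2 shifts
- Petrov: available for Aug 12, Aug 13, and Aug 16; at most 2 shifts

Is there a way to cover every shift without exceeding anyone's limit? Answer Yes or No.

Yes

Aug 9 can only be covered by Tanaka, so that assignment is forced.
One valid schedule: Aug 9→Tanaka, Aug 10→Tanaka, Aug 11→Chen, Aug 12→Rossi, Aug 13→Rossi, Aug 14→Chen+Johansson, Aug 15→Johansson, Aug 16→Petrov.
Loads: Chen 2/2, Tanaka 2/2, Rossi 2/2, Johansson 2/2, Petrov 1/2 — all within limits.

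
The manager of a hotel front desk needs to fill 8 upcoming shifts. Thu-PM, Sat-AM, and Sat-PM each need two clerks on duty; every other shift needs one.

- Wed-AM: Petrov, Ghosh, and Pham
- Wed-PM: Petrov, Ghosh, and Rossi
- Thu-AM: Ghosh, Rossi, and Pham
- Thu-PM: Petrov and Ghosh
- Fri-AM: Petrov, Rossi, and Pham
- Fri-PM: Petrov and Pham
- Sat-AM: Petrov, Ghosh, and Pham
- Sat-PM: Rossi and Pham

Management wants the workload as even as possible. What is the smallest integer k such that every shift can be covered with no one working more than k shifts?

With 4 clerks and 11 worker-slots to fill, someone must work at least ⌈11/4⌉ = 3 shifts, so k ≥ 3.
k = 3 works: Wed-AM→Petrov, Wed-PM→Ghosh, Thu-AM→Rossi, Thu-PM→Petrov+Ghosh, Fri-AM→Rossi, Fri-PM→Petrov, Sat-AM→Ghosh+Pham, Sat-PM→Rossi+Pham.
Loads: Petrov 3, Ghosh 3, Rossi 3, Pham 2 — all ≤ 3.

3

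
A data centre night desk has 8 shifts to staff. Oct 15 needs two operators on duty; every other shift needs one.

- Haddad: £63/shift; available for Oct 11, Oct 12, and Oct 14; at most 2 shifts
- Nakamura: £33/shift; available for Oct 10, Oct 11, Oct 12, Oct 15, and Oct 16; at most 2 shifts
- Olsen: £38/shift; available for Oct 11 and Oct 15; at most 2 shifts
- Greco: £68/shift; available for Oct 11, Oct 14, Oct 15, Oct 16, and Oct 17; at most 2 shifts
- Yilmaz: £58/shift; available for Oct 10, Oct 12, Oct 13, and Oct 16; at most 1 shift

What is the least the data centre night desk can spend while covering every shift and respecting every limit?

Oct 13 can only be covered by Yilmaz, so that assignment is forced.
Oct 17 can only be covered by Greco, so that assignment is forced.
Picking the cheapest available operator for each shift independently would cost £392, but that ignores the shift limits.
An optimal schedule: Oct 10→Nakamura, Oct 11→Olsen, Oct 12→Haddad, Oct 13→Yilmaz, Oct 14→Haddad, Oct 15→Nakamura+Olsen, Oct 16→Greco, Oct 17→Greco.
Total: 33 + 38 + 63 + 58 + 63 + 33 + 38 + 68 + 68 = £462.

£462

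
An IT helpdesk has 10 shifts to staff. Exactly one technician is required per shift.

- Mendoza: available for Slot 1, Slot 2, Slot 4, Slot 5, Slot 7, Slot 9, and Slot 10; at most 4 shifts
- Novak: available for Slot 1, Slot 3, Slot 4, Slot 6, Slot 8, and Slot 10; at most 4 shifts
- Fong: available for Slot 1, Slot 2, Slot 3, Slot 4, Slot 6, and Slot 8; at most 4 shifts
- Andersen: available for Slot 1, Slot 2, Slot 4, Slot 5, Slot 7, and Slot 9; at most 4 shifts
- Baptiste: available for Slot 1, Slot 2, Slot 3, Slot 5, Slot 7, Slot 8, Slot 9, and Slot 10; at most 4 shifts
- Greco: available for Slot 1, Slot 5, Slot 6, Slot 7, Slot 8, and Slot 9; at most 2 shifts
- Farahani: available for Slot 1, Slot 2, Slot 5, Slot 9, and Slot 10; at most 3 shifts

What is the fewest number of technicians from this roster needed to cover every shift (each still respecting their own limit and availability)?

10 slots to fill and no one can take more than 4, so at least ⌈10/4⌉ = 3 technicians are needed.
Mendoza, Novak, and Fong alone can cover everything: Slot 1→Fong, Slot 2→Mendoza, Slot 3→Novak, Slot 4→Fong, Slot 5→Mendoza, Slot 6→Novak, Slot 7→Mendoza, Slot 8→Novak, Slot 9→Mendoza, Slot 10→Novak.

3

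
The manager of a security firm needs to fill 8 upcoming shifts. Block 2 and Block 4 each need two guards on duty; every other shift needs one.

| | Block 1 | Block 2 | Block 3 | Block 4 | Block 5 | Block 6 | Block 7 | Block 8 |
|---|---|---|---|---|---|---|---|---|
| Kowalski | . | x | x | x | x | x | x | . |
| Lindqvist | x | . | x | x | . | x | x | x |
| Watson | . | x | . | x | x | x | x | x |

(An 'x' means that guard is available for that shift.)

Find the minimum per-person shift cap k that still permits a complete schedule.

With 3 guards and 10 worker-slots to fill, someone must work at least ⌈10/3⌉ = 4 shifts, so k ≥ 4.
k = 4 works: Block 1→Lindqvist, Block 2→Kowalski+Watson, Block 3→Kowalski, Block 4→Kowalski+Lindqvist, Block 5→Kowalski, Block 6→Lindqvist, Block 7→Watson, Block 8→Lindqvist.
Loads: Kowalski 4, Lindqvist 4, Watson 2 — all ≤ 4.

4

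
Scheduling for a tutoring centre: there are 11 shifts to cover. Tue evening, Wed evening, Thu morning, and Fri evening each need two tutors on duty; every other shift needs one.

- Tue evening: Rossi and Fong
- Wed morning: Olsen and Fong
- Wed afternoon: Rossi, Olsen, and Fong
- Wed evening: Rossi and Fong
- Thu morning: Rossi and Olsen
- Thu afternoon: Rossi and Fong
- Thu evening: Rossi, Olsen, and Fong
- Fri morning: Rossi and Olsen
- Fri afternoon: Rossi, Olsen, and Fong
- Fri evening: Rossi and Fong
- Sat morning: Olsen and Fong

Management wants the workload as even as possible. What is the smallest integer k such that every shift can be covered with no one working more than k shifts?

5

With 3 tutors and 15 worker-slots to fill, someone must work at least ⌈15/3⌉ = 5 shifts, so k ≥ 5.
k = 5 works: Tue evening→Rossi+Fong, Wed morning→Olsen, Wed afternoon→Olsen, Wed evening→Rossi+Fong, Thu morning→Rossi+Olsen, Thu afternoon→Rossi, Thu evening→Fong, Fri morning→Olsen, Fri afternoon→Fong, Fri evening→Rossi+Fong, Sat morning→Olsen.
Loads: Rossi 5, Olsen 5, Fong 5 — all ≤ 5.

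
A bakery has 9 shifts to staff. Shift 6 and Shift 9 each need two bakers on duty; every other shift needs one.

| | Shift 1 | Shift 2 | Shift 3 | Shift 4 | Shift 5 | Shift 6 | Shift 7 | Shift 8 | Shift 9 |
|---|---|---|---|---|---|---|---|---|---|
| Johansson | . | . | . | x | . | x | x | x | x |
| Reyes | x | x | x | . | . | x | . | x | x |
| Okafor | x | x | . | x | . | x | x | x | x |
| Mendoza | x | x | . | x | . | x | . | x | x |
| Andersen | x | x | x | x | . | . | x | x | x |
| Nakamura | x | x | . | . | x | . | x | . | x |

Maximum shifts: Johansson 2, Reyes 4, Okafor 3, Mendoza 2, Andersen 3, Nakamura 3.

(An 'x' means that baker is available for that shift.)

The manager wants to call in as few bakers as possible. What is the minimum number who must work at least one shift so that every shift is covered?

4

11 slots to fill and no one can take more than 4, so at least ⌈11/4⌉ = 3 bakers are needed.
Any 3 bakers together have capacity at most 4+3+3 = 10 < 11 slots, so 3 can never suffice.
Johansson, Reyes, Okafor, and Nakamura alone can cover everything: Shift 1→Reyes, Shift 2→Reyes, Shift 3→Reyes, Shift 4→Johansson, Shift 5→Nakamura, Shift 6→Johansson+Reyes, Shift 7→Okafor, Shift 8→Okafor, Shift 9→Okafor+Nakamura.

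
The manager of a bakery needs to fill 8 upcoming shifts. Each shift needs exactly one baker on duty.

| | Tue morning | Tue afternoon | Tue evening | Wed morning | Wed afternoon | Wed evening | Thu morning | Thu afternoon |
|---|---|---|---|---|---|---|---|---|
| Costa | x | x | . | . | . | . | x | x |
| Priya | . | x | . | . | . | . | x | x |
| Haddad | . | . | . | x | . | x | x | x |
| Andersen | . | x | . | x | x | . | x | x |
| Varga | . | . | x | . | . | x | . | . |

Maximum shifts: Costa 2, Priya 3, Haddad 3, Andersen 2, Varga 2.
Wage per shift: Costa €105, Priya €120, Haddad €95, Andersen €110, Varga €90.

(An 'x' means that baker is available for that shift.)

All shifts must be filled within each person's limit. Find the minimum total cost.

Tue morning can only be covered by Costa, so that assignment is forced.
Tue evening can only be covered by Varga, so that assignment is forced.
Wed afternoon can only be covered by Andersen, so that assignment is forced.
Picking the cheapest available baker for each shift independently would cost €785, and that bound is achievable.
An optimal schedule: Tue morning→Costa, Tue afternoon→Costa, Tue evening→Varga, Wed morning→Haddad, Wed afternoon→Andersen, Wed evening→Varga, Thu morning→Haddad, Thu afternoon→Haddad.
Total: 105 + 105 + 90 + 95 + 110 + 90 + 95 + 95 = €785.

€785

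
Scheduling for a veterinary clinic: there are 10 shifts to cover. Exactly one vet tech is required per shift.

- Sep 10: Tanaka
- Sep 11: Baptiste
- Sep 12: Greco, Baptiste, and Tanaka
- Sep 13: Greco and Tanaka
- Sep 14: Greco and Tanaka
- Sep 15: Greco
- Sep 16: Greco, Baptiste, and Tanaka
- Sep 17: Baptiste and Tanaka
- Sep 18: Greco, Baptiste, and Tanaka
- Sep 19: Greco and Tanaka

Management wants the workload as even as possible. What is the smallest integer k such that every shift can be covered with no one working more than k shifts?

With 3 vet techs and 10 worker-slots to fill, someone must work at least ⌈10/3⌉ = 4 shifts, so k ≥ 4.
k = 4 works: Sep 10→Tanaka, Sep 11→Baptiste, Sep 12→Baptiste, Sep 13→Greco, Sep 14→Greco, Sep 15→Greco, Sep 16→Baptiste, Sep 17→Baptiste, Sep 18→Tanaka, Sep 19→Greco.
Loads: Greco 4, Baptiste 4, Tanaka 2 — all ≤ 4.

4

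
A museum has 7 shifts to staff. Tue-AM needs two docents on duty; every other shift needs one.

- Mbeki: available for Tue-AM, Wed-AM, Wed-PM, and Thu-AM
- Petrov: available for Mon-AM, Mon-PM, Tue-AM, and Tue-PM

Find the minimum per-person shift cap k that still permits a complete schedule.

4

With 2 docents and 8 worker-slots to fill, someone must work at least ⌈8/2⌉ = 4 shifts, so k ≥ 4.
k = 4 works: Mon-AM→Petrov, Mon-PM→Petrov, Tue-AM→Mbeki+Petrov, Tue-PM→Petrov, Wed-AM→Mbeki, Wed-PM→Mbeki, Thu-AM→Mbeki.
Loads: Mbeki 4, Petrov 4 — all ≤ 4.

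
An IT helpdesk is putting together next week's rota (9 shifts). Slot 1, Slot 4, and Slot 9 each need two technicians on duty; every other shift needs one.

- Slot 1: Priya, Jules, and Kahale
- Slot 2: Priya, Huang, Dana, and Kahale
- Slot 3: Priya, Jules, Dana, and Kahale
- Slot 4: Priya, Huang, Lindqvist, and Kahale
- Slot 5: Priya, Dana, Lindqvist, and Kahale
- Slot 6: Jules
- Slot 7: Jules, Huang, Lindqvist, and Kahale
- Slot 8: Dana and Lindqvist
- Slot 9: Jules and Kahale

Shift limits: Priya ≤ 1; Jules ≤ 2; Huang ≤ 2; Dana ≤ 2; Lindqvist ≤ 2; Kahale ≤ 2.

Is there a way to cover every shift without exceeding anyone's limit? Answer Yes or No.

No

Total capacity is 1+2+2+2+2+2 = 11 but 12 worker-slots are needed — infeasible.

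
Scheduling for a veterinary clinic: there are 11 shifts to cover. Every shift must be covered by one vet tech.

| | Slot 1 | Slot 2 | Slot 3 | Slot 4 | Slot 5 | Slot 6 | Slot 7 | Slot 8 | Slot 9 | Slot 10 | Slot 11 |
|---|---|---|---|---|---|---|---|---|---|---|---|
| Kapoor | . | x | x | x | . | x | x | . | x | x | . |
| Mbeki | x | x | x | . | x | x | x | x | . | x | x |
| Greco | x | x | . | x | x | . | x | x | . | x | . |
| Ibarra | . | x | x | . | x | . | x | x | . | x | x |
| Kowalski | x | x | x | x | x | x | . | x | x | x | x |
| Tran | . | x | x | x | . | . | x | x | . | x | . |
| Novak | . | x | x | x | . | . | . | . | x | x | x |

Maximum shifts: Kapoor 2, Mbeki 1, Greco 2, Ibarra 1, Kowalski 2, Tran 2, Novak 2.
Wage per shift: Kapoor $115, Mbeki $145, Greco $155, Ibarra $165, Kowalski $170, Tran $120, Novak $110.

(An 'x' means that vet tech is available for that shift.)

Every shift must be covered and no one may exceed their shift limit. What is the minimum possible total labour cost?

$1480

Picking the cheapest available vet tech for each shift independently would cost $1300, but that ignores the shift limits.
An optimal schedule: Slot 1→Mbeki, Slot 2→Greco, Slot 3→Ibarra, Slot 4→Kapoor, Slot 5→Greco, Slot 6→Kapoor, Slot 7→Tran, Slot 8→Tran, Slot 9→Novak, Slot 10→Kowalski, Slot 11→Novak.
Total: 145 + 155 + 165 + 115 + 155 + 115 + 120 + 120 + 110 + 170 + 110 = $1480.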